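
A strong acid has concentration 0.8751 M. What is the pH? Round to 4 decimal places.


A strong acid dissociates completely, so [H+] equals the given concentration.
pH = -log10([H+]) = -log10(0.8751)
pH = 0.05794232, rounded to 4 dp:

0.0579


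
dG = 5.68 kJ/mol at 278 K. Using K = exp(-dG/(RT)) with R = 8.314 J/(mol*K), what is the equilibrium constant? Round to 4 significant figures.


dG is in kJ/mol; multiply by 1000 to match R in J/(mol*K).
RT = 8.314 * 278 = 2311.292 J/mol
exponent = -dG*1000 / (RT) = -(5.68*1000) / 2311.292 = -2.45749996
K = exp(-2.45749996)
K = 0.085648809, rounded to 4 significant figures:

0.08565


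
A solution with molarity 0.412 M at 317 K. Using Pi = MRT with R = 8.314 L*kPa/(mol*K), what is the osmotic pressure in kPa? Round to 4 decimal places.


Osmotic pressure (van't Hoff): Pi = M*R*T.
RT = 8.314 * 317 = 2635.538
Pi = 0.412 * 2635.538
Pi = 1085.841656 kPa, rounded to 4 dp:

1085.8417 kPa


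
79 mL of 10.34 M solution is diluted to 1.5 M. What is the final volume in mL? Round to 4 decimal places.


Dilution: M1*V1 = M2*V2, solve for V2.
V2 = M1*V1 / M2
V2 = 10.34 * 79 / 1.5
V2 = 816.86 / 1.5
V2 = 544.57333333 mL, rounded to 4 dp:

544.5733 mL


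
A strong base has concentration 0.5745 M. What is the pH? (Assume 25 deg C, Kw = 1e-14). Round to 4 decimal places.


A strong base dissociates completely, so [OH-] equals the given concentration.
pOH = -log10([OH-]) = -log10(0.5745) = 0.24071
pH = 14 - pOH = 14 - 0.24071
pH = 13.75929, rounded to 4 dp:

13.7593


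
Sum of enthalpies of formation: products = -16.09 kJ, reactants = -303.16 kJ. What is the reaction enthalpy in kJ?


dH_rxn = sum(dH_f products) - sum(dH_f reactants)
dH_rxn = -16.09 - (-303.16)
dH_rxn = 287.07 kJ:

287.07 kJ


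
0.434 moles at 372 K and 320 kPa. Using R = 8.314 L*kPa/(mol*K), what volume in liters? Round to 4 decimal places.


PV = nRT, solve for V = nRT / P.
nRT = 0.434 * 8.314 * 372 = 1342.2787
V = 1342.2787 / 320
V = 4.19462094 L, rounded to 4 dp:

4.1946 L


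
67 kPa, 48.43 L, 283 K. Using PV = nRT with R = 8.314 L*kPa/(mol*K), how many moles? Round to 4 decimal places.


PV = nRT, solve for n = PV / (RT).
PV = 67 * 48.43 = 3244.81
RT = 8.314 * 283 = 2352.862
n = 3244.81 / 2352.862
n = 1.37909066 mol, rounded to 4 dp:

1.3791 mol


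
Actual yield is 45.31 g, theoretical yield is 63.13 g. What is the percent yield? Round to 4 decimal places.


% yield = 100 * actual / theoretical
% yield = 100 * 45.31 / 63.13
% yield = 71.77253287 %, rounded to 4 dp:

71.7725 %


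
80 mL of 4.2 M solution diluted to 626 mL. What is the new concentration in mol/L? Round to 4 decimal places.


Dilution: M1*V1 = M2*V2, solve for M2.
M2 = M1*V1 / V2
M2 = 4.2 * 80 / 626
M2 = 336.0 / 626
M2 = 0.53674121 mol/L, rounded to 4 dp:

0.5367 mol/L


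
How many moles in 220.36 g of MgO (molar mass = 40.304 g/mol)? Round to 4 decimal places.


n = mass / M
n = 220.36 / 40.304
n = 5.4674474 mol, rounded to 4 dp:

5.4674 mol


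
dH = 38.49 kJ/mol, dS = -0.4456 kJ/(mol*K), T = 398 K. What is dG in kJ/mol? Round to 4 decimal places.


Gibbs: dG = dH - T*dS (consistent units, dS already in kJ/(mol*K)).
T*dS = 398 * -0.4456 = -177.3488
dG = 38.49 - (-177.3488)
dG = 215.8388 kJ/mol, rounded to 4 dp:

215.8388 kJ/mol


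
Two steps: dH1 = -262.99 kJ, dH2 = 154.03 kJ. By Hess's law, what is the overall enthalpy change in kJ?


Hess's law: enthalpy is a state function, so add the step enthalpies.
dH_total = dH1 + dH2 = -262.99 + (154.03)
dH_total = -108.96 kJ:

-108.96 kJ


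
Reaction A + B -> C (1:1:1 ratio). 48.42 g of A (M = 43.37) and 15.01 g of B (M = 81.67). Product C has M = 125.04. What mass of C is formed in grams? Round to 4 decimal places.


Find moles of each reactant; the smaller value is the limiting reagent in a 1:1:1 reaction, so moles_C equals moles of the limiter.
n_A = mass_A / M_A = 48.42 / 43.37 = 1.11644 mol
n_B = mass_B / M_B = 15.01 / 81.67 = 0.183788 mol
Limiting reagent: B (smaller), n_limiting = 0.183788 mol
mass_C = n_limiting * M_C = 0.183788 * 125.04
mass_C = 22.98085152 g, rounded to 4 dp:

22.9809 g


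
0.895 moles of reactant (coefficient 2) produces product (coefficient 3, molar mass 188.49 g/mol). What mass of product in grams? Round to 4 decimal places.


Use the coefficient ratio to convert reactant moles to product moles, then multiply by the product's molar mass.
moles_P = moles_R * (coeff_P / coeff_R) = 0.895 * (3/2) = 1.3425
mass_P = moles_P * M_P = 1.3425 * 188.49
mass_P = 253.047825 g, rounded to 4 dp:

253.0478 g


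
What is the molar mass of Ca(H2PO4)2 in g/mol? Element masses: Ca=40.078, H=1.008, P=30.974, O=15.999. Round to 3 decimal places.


M = sum(count * atomic_mass) over atoms.
M = 1*40.078 + 4*1.008 + 2*30.974 + 8*15.999
M = 40.078 + 4.032 + 61.948 + 127.992
M = 234.05 g/mol, rounded to 3 dp:

234.050 g/mol


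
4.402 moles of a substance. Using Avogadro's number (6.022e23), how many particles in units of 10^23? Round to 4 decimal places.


N = n * NA, then divide by 1e23 for the requested units.
N / 1e23 = n * 6.022
N / 1e23 = 4.402 * 6.022
N / 1e23 = 26.508844, rounded to 4 dp:

26.5088


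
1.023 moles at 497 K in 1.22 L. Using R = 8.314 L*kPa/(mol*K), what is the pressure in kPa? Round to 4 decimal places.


PV = nRT, solve for P = nRT / V.
nRT = 1.023 * 8.314 * 497 = 4227.0953
P = 4227.0953 / 1.22
P = 3464.83221311 kPa, rounded to 4 dp:

3464.8322 kPa


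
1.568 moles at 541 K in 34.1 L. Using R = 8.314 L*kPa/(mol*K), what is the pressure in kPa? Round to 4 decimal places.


PV = nRT, solve for P = nRT / V.
nRT = 1.568 * 8.314 * 541 = 7052.6664
P = 7052.6664 / 34.1
P = 206.82306158 kPa, rounded to 4 dp:

206.8231 kPa


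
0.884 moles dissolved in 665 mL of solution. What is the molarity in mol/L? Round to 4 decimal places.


Convert volume to liters: V_L = V_mL / 1000.
V_L = 665 / 1000 = 0.665 L
M = n / V_L = 0.884 / 0.665
M = 1.32932331 mol/L, rounded to 4 dp:

1.3293 mol/L


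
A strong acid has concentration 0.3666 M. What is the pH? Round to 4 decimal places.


A strong acid dissociates completely, so [H+] equals the given concentration.
pH = -log10([H+]) = -log10(0.3666)
pH = 0.43580754, rounded to 4 dp:

0.4358


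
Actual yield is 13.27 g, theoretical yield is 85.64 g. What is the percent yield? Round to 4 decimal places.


% yield = 100 * actual / theoretical
% yield = 100 * 13.27 / 85.64
% yield = 15.49509575 %, rounded to 4 dp:

15.4951 %


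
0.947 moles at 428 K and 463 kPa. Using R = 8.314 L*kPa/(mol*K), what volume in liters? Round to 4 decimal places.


PV = nRT, solve for V = nRT / P.
nRT = 0.947 * 8.314 * 428 = 3369.7972
V = 3369.7972 / 463
V = 7.2781797 L, rounded to 4 dp:

7.2782 L


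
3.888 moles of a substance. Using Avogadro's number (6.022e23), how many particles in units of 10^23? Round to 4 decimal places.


N = n * NA, then divide by 1e23 for the requested units.
N / 1e23 = n * 6.022
N / 1e23 = 3.888 * 6.022
N / 1e23 = 23.413536, rounded to 4 dp:

23.4135


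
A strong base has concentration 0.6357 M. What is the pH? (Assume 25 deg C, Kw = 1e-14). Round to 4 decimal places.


A strong base dissociates completely, so [OH-] equals the given concentration.
pOH = -log10([OH-]) = -log10(0.6357) = 0.196748
pH = 14 - pOH = 14 - 0.196748
pH = 13.803252, rounded to 4 dp:

13.8033


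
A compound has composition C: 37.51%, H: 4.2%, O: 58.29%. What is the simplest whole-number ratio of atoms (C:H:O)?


Assume 100 g of compound, divide each mass% by atomic mass to get moles, then normalize by the smallest to get a raw atom ratio.
Moles per 100 g: C: 37.51/12.011 = 3.123, H: 4.2/1.008 = 4.1667, O: 58.29/15.999 = 3.6434
Raw ratio (divide by min = 3.123): C: 1.0, H: 1.334, O: 1.167
Multiply by 6 to clear fractions: C: 6.0 ~= 6, H: 8.005 ~= 8, O: 7.0 ~= 7
Reduce by GCD to get the simplest whole-number ratio:

6:8:7


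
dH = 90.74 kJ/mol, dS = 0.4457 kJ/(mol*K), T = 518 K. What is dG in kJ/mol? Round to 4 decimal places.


Gibbs: dG = dH - T*dS (consistent units, dS already in kJ/(mol*K)).
T*dS = 518 * 0.4457 = 230.8726
dG = 90.74 - (230.8726)
dG = -140.1326 kJ/mol, rounded to 4 dp:

-140.1326 kJ/mol


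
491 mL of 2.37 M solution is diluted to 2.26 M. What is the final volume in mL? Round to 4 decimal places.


Dilution: M1*V1 = M2*V2, solve for V2.
V2 = M1*V1 / M2
V2 = 2.37 * 491 / 2.26
V2 = 1163.67 / 2.26
V2 = 514.89823009 mL, rounded to 4 dp:

514.8982 mL


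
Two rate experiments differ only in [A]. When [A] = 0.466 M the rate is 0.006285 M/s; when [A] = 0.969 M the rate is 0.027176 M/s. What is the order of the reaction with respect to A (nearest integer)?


Rate is proportional to [A]^n, so rate2/rate1 = ([A]2/[A]1)^n. Take logs to solve for n.
rate2/rate1 = 0.027176 / 0.006285 = 4.3239
[A]2/[A]1 = 0.969 / 0.466 = 2.0794
n = ln(4.3239) / ln(2.0794) = 2.0
Nearest integer order:

2


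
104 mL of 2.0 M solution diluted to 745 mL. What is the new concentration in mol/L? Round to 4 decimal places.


Dilution: M1*V1 = M2*V2, solve for M2.
M2 = M1*V1 / V2
M2 = 2.0 * 104 / 745
M2 = 208.0 / 745
M2 = 0.27919463 mol/L, rounded to 4 dp:

0.2792 mol/L


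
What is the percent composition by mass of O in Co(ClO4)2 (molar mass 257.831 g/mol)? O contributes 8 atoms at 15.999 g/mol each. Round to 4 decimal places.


pct = 100 * (n_elem * M_elem) / M_total
mass_contribution = 8 * 15.999 = 127.992 g/mol
pct = 100 * 127.992 / 257.831
pct = 49.64181964 %, rounded to 4 dp:

49.6418 %


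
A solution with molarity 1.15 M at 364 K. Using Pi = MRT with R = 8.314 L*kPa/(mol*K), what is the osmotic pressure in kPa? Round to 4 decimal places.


Osmotic pressure (van't Hoff): Pi = M*R*T.
RT = 8.314 * 364 = 3026.296
Pi = 1.15 * 3026.296
Pi = 3480.2404 kPa, rounded to 4 dp:

3480.2404 kPa


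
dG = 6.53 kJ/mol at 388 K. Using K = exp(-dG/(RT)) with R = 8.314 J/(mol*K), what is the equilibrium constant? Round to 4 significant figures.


dG is in kJ/mol; multiply by 1000 to match R in J/(mol*K).
RT = 8.314 * 388 = 3225.832 J/mol
exponent = -dG*1000 / (RT) = -(6.53*1000) / 3225.832 = -2.02428397
K = exp(-2.02428397)
K = 0.13208839, rounded to 4 significant figures:

0.1321


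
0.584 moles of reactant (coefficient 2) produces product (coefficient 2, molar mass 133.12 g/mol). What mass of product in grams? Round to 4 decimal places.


Use the coefficient ratio to convert reactant moles to product moles, then multiply by the product's molar mass.
moles_P = moles_R * (coeff_P / coeff_R) = 0.584 * (2/2) = 0.584
mass_P = moles_P * M_P = 0.584 * 133.12
mass_P = 77.74208 g, rounded to 4 dp:

77.7421 g


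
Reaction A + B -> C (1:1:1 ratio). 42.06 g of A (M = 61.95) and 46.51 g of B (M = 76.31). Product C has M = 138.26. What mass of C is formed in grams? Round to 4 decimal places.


Find moles of each reactant; the smaller value is the limiting reagent in a 1:1:1 reaction, so moles_C equals moles of the limiter.
n_A = mass_A / M_A = 42.06 / 61.95 = 0.678935 mol
n_B = mass_B / M_B = 46.51 / 76.31 = 0.609488 mol
Limiting reagent: B (smaller), n_limiting = 0.609488 mol
mass_C = n_limiting * M_C = 0.609488 * 138.26
mass_C = 84.26781088 g, rounded to 4 dp:

84.2678 g


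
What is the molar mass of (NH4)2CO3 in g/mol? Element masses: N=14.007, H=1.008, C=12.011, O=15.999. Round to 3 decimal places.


M = sum(count * atomic_mass) over atoms.
M = 2*14.007 + 8*1.008 + 1*12.011 + 3*15.999
M = 28.014 + 8.064 + 12.011 + 47.997
M = 96.086 g/mol, rounded to 3 dp:

96.086 g/mol


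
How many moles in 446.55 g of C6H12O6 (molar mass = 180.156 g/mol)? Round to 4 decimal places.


n = mass / M
n = 446.55 / 180.156
n = 2.47868514 mol, rounded to 4 dp:

2.4787 mol


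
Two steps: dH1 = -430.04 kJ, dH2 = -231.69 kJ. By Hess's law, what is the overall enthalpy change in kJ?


Hess's law: enthalpy is a state function, so add the step enthalpies.
dH_total = dH1 + dH2 = -430.04 + (-231.69)
dH_total = -661.73 kJ:

-661.73 kJ


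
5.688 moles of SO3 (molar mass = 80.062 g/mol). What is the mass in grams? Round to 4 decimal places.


mass = n * M
mass = 5.688 * 80.062
mass = 455.392656 g, rounded to 4 dp:

455.3927 g


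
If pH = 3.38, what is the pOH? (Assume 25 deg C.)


At 25 deg C, pH + pOH = 14.
pOH = 14 - pH = 14 - 3.38
pOH = 10.62:

10.62


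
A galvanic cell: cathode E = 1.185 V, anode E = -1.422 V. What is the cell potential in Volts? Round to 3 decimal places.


Standard cell potential: E_cell = E_cathode - E_anode.
E_cell = 1.185 - (-1.422)
E_cell = 2.607 V, rounded to 3 dp:

2.607 V


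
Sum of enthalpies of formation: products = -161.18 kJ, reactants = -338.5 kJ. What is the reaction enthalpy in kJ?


dH_rxn = sum(dH_f products) - sum(dH_f reactants)
dH_rxn = -161.18 - (-338.5)
dH_rxn = 177.32 kJ:

177.32 kJ


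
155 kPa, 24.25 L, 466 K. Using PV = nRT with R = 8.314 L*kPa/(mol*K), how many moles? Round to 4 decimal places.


PV = nRT, solve for n = PV / (RT).
PV = 155 * 24.25 = 3758.75
RT = 8.314 * 466 = 3874.324
n = 3758.75 / 3874.324
n = 0.97016925 mol, rounded to 4 dp:

0.9702 mol


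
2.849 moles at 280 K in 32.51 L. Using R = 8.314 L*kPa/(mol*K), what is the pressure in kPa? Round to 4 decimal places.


PV = nRT, solve for P = nRT / V.
nRT = 2.849 * 8.314 * 280 = 6632.2441
P = 6632.2441 / 32.51
P = 204.00627807 kPa, rounded to 4 dp:

204.0063 kPa


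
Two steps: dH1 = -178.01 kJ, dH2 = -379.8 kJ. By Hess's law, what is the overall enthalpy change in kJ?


Hess's law: enthalpy is a state function, so add the step enthalpies.
dH_total = dH1 + dH2 = -178.01 + (-379.8)
dH_total = -557.81 kJ:

-557.81 kJ


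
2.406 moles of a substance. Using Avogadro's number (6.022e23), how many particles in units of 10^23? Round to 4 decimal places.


N = n * NA, then divide by 1e23 for the requested units.
N / 1e23 = n * 6.022
N / 1e23 = 2.406 * 6.022
N / 1e23 = 14.488932, rounded to 4 dp:

14.4889


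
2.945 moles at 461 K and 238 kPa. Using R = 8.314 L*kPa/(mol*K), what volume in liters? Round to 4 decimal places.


PV = nRT, solve for V = nRT / P.
nRT = 2.945 * 8.314 * 461 = 11287.4605
V = 11287.4605 / 238
V = 47.42630462 L, rounded to 4 dp:

47.4263 L


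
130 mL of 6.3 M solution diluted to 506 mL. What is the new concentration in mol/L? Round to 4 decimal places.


Dilution: M1*V1 = M2*V2, solve for M2.
M2 = M1*V1 / V2
M2 = 6.3 * 130 / 506
M2 = 819.0 / 506
M2 = 1.61857708 mol/L, rounded to 4 dp:

1.6186 mol/L


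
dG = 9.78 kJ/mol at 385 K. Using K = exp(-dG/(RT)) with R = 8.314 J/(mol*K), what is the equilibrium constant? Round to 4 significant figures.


dG is in kJ/mol; multiply by 1000 to match R in J/(mol*K).
RT = 8.314 * 385 = 3200.89 J/mol
exponent = -dG*1000 / (RT) = -(9.78*1000) / 3200.89 = -3.05540022
K = exp(-3.05540022)
K = 0.047103865, rounded to 4 significant figures:

0.04710


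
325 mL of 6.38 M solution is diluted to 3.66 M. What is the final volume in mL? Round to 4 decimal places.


Dilution: M1*V1 = M2*V2, solve for V2.
V2 = M1*V1 / M2
V2 = 6.38 * 325 / 3.66
V2 = 2073.5 / 3.66
V2 = 566.53005464 mL, rounded to 4 dp:

566.5301 mL


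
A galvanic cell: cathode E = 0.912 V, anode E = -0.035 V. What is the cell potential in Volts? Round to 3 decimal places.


Standard cell potential: E_cell = E_cathode - E_anode.
E_cell = 0.912 - (-0.035)
E_cell = 0.947 V, rounded to 3 dp:

0.947 V


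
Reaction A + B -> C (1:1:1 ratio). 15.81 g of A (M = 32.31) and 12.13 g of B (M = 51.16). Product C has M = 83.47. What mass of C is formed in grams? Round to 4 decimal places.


Find moles of each reactant; the smaller value is the limiting reagent in a 1:1:1 reaction, so moles_C equals moles of the limiter.
n_A = mass_A / M_A = 15.81 / 32.31 = 0.489322 mol
n_B = mass_B / M_B = 12.13 / 51.16 = 0.237099 mol
Limiting reagent: B (smaller), n_limiting = 0.237099 mol
mass_C = n_limiting * M_C = 0.237099 * 83.47
mass_C = 19.79065353 g, rounded to 4 dp:

19.7907 g


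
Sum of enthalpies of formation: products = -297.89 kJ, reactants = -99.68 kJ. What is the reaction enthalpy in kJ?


dH_rxn = sum(dH_f products) - sum(dH_f reactants)
dH_rxn = -297.89 - (-99.68)
dH_rxn = -198.21 kJ:

-198.21 kJ


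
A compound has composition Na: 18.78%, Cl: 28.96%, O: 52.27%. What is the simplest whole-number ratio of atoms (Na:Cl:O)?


Assume 100 g of compound, divide each mass% by atomic mass to get moles, then normalize by the smallest to get a raw atom ratio.
Moles per 100 g: Na: 18.78/22.99 = 0.8169, Cl: 28.96/35.453 = 0.8169, O: 52.27/15.999 = 3.2671
Raw ratio (divide by min = 0.8169): Na: 1.0, Cl: 1.0, O: 4.0
Multiply by 1 to clear fractions: Na: 1.0 ~= 1, Cl: 1.0 ~= 1, O: 4.0 ~= 4
Reduce by GCD to get the simplest whole-number ratio:

1:1:4


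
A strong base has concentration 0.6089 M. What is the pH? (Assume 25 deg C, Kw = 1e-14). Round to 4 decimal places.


A strong base dissociates completely, so [OH-] equals the given concentration.
pOH = -log10([OH-]) = -log10(0.6089) = 0.215454
pH = 14 - pOH = 14 - 0.215454
pH = 13.784546, rounded to 4 dp:

13.7845


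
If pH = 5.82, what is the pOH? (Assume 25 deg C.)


At 25 deg C, pH + pOH = 14.
pOH = 14 - pH = 14 - 5.82
pOH = 8.18:

8.18


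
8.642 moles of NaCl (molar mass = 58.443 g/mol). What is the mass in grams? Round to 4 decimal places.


mass = n * M
mass = 8.642 * 58.443
mass = 505.064406 g, rounded to 4 dp:

505.0644 g


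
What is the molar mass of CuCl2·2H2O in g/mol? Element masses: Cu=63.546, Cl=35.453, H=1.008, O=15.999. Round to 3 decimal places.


M = sum(count * atomic_mass) over atoms.
M = 1*63.546 + 2*35.453 + 4*1.008 + 2*15.999
M = 63.546 + 70.906 + 4.032 + 31.998
M = 170.482 g/mol, rounded to 3 dp:

170.482 g/mol


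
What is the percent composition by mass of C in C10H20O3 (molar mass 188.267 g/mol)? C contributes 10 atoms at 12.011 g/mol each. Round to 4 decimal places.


pct = 100 * (n_elem * M_elem) / M_total
mass_contribution = 10 * 12.011 = 120.11 g/mol
pct = 100 * 120.11 / 188.267
pct = 63.79769158 %, rounded to 4 dp:

63.7977 %


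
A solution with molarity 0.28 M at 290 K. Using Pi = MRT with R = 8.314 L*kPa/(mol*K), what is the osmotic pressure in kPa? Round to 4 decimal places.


Osmotic pressure (van't Hoff): Pi = M*R*T.
RT = 8.314 * 290 = 2411.06
Pi = 0.28 * 2411.06
Pi = 675.0968 kPa, rounded to 4 dp:

675.0968 kPa


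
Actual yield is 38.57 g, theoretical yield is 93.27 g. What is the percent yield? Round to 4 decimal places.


% yield = 100 * actual / theoretical
% yield = 100 * 38.57 / 93.27
% yield = 41.35306101 %, rounded to 4 dp:

41.3531 %


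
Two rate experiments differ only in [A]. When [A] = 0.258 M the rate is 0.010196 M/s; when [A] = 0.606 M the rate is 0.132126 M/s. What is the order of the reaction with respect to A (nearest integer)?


Rate is proportional to [A]^n, so rate2/rate1 = ([A]2/[A]1)^n. Take logs to solve for n.
rate2/rate1 = 0.132126 / 0.010196 = 12.9586
[A]2/[A]1 = 0.606 / 0.258 = 2.3488
n = ln(12.9586) / ln(2.3488) = 3.0
Nearest integer order:

3


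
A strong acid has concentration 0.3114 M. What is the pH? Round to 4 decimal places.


A strong acid dissociates completely, so [H+] equals the given concentration.
pH = -log10([H+]) = -log10(0.3114)
pH = 0.50668139, rounded to 4 dp:

0.5067


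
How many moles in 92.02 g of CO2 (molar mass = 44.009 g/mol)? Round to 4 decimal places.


n = mass / M
n = 92.02 / 44.009
n = 2.09093594 mol, rounded to 4 dp:

2.0909 mol


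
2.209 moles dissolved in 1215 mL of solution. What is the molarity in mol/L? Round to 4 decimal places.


Convert volume to liters: V_L = V_mL / 1000.
V_L = 1215 / 1000 = 1.215 L
M = n / V_L = 2.209 / 1.215
M = 1.818107 mol/L, rounded to 4 dp:

1.8181 mol/L


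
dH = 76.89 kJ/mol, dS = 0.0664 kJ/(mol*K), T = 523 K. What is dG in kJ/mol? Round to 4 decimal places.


Gibbs: dG = dH - T*dS (consistent units, dS already in kJ/(mol*K)).
T*dS = 523 * 0.0664 = 34.7272
dG = 76.89 - (34.7272)
dG = 42.1628 kJ/mol, rounded to 4 dp:

42.1628 kJ/mol


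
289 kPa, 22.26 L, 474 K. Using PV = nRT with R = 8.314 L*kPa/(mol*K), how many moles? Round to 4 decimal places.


PV = nRT, solve for n = PV / (RT).
PV = 289 * 22.26 = 6433.14
RT = 8.314 * 474 = 3940.836
n = 6433.14 / 3940.836
n = 1.63243028 mol, rounded to 4 dp:

1.6324 mol


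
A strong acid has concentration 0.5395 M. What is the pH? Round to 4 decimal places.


A strong acid dissociates completely, so [H+] equals the given concentration.
pH = -log10([H+]) = -log10(0.5395)
pH = 0.26800855, rounded to 4 dp:

0.2680


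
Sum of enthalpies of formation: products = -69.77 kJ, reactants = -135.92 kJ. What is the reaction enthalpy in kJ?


dH_rxn = sum(dH_f products) - sum(dH_f reactants)
dH_rxn = -69.77 - (-135.92)
dH_rxn = 66.15 kJ:

66.15 kJ


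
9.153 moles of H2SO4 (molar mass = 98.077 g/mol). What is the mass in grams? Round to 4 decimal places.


mass = n * M
mass = 9.153 * 98.077
mass = 897.698781 g, rounded to 4 dp:

897.6988 g


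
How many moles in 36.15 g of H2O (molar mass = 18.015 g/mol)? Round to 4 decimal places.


n = mass / M
n = 36.15 / 18.015
n = 2.00666112 mol, rounded to 4 dp:

2.0067 mol


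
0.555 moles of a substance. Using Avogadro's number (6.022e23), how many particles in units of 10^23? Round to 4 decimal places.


N = n * NA, then divide by 1e23 for the requested units.
N / 1e23 = n * 6.022
N / 1e23 = 0.555 * 6.022
N / 1e23 = 3.34221, rounded to 4 dp:

3.3422


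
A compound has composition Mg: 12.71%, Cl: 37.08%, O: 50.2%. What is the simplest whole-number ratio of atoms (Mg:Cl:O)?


Assume 100 g of compound, divide each mass% by atomic mass to get moles, then normalize by the smallest to get a raw atom ratio.
Moles per 100 g: Mg: 12.71/24.305 = 0.5229, Cl: 37.08/35.453 = 1.0459, O: 50.2/15.999 = 3.1377
Raw ratio (divide by min = 0.5229): Mg: 1.0, Cl: 2.0, O: 6.0
Multiply by 1 to clear fractions: Mg: 1.0 ~= 1, Cl: 2.0 ~= 2, O: 6.0 ~= 6
Reduce by GCD to get the simplest whole-number ratio:

1:2:6


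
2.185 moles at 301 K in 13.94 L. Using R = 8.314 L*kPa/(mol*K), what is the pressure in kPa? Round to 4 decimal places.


PV = nRT, solve for P = nRT / V.
nRT = 2.185 * 8.314 * 301 = 5467.9931
P = 5467.9931 / 13.94
P = 392.25201578 kPa, rounded to 4 dp:

392.2520 kPa


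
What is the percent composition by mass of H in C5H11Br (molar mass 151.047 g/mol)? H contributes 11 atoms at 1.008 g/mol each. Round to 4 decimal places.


pct = 100 * (n_elem * M_elem) / M_total
mass_contribution = 11 * 1.008 = 11.088 g/mol
pct = 100 * 11.088 / 151.047
pct = 7.34076148 %, rounded to 4 dp:

7.3408 %


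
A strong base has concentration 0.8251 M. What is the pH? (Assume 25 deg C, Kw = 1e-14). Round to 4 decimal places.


A strong base dissociates completely, so [OH-] equals the given concentration.
pOH = -log10([OH-]) = -log10(0.8251) = 0.083493
pH = 14 - pOH = 14 - 0.083493
pH = 13.916507, rounded to 4 dp:

13.9165


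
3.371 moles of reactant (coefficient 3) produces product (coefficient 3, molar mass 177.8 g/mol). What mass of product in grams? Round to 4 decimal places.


Use the coefficient ratio to convert reactant moles to product moles, then multiply by the product's molar mass.
moles_P = moles_R * (coeff_P / coeff_R) = 3.371 * (3/3) = 3.371
mass_P = moles_P * M_P = 3.371 * 177.8
mass_P = 599.3638 g, rounded to 4 dp:

599.3638 g


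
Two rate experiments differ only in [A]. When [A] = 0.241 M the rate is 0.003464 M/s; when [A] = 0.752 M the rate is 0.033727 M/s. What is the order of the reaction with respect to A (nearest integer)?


Rate is proportional to [A]^n, so rate2/rate1 = ([A]2/[A]1)^n. Take logs to solve for n.
rate2/rate1 = 0.033727 / 0.003464 = 9.7364
[A]2/[A]1 = 0.752 / 0.241 = 3.1203
n = ln(9.7364) / ln(3.1203) = 2.0
Nearest integer order:

2


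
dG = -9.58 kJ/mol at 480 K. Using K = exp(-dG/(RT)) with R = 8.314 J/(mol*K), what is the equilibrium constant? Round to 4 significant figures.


dG is in kJ/mol; multiply by 1000 to match R in J/(mol*K).
RT = 8.314 * 480 = 3990.72 J/mol
exponent = -dG*1000 / (RT) = -(-9.58*1000) / 3990.72 = 2.40056932
K = exp(2.40056932)
K = 11.029454, rounded to 4 significant figures:

11.03


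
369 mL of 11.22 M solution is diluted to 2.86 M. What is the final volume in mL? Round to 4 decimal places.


Dilution: M1*V1 = M2*V2, solve for V2.
V2 = M1*V1 / M2
V2 = 11.22 * 369 / 2.86
V2 = 4140.18 / 2.86
V2 = 1447.61538462 mL, rounded to 4 dp:

1447.6154 mL


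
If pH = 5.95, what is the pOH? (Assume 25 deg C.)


At 25 deg C, pH + pOH = 14.
pOH = 14 - pH = 14 - 5.95
pOH = 8.05:

8.05


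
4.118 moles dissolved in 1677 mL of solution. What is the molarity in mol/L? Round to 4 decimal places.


Convert volume to liters: V_L = V_mL / 1000.
V_L = 1677 / 1000 = 1.677 L
M = n / V_L = 4.118 / 1.677
M = 2.45557543 mol/L, rounded to 4 dp:

2.4556 mol/L


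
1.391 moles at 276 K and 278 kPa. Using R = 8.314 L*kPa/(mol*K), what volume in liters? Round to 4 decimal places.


PV = nRT, solve for V = nRT / P.
nRT = 1.391 * 8.314 * 276 = 3191.8776
V = 3191.8776 / 278
V = 11.4815741 L, rounded to 4 dp:

11.4816 L


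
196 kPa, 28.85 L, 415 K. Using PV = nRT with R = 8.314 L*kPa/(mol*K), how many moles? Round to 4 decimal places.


PV = nRT, solve for n = PV / (RT).
PV = 196 * 28.85 = 5654.6
RT = 8.314 * 415 = 3450.31
n = 5654.6 / 3450.31
n = 1.63886723 mol, rounded to 4 dp:

1.6389 mol


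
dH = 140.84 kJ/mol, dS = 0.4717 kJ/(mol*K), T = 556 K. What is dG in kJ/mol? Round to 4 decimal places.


Gibbs: dG = dH - T*dS (consistent units, dS already in kJ/(mol*K)).
T*dS = 556 * 0.4717 = 262.2652
dG = 140.84 - (262.2652)
dG = -121.4252 kJ/mol, rounded to 4 dp:

-121.4252 kJ/mol


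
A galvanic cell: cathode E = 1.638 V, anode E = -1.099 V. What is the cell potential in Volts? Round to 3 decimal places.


Standard cell potential: E_cell = E_cathode - E_anode.
E_cell = 1.638 - (-1.099)
E_cell = 2.737 V, rounded to 3 dp:

2.737 V


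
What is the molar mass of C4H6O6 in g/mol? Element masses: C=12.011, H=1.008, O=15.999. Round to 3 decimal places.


M = sum(count * atomic_mass) over atoms.
M = 4*12.011 + 6*1.008 + 6*15.999
M = 48.044 + 6.048 + 95.994
M = 150.086 g/mol, rounded to 3 dp:

150.086 g/mol


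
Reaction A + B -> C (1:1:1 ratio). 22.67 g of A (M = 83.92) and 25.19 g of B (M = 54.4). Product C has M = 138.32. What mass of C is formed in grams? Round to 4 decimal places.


Find moles of each reactant; the smaller value is the limiting reagent in a 1:1:1 reaction, so moles_C equals moles of the limiter.
n_A = mass_A / M_A = 22.67 / 83.92 = 0.270138 mol
n_B = mass_B / M_B = 25.19 / 54.4 = 0.463051 mol
Limiting reagent: A (smaller), n_limiting = 0.270138 mol
mass_C = n_limiting * M_C = 0.270138 * 138.32
mass_C = 37.36548816 g, rounded to 4 dp:

37.3655 g


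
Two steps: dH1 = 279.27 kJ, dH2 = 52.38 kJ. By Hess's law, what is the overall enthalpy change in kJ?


Hess's law: enthalpy is a state function, so add the step enthalpies.
dH_total = dH1 + dH2 = 279.27 + (52.38)
dH_total = 331.65 kJ:

331.65 kJ


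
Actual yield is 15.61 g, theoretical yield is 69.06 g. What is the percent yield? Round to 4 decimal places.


% yield = 100 * actual / theoretical
% yield = 100 * 15.61 / 69.06
% yield = 22.60353316 %, rounded to 4 dp:

22.6035 %


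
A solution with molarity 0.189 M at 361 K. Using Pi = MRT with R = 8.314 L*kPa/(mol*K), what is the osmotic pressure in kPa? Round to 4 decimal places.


Osmotic pressure (van't Hoff): Pi = M*R*T.
RT = 8.314 * 361 = 3001.354
Pi = 0.189 * 3001.354
Pi = 567.255906 kPa, rounded to 4 dp:

567.2559 kPa


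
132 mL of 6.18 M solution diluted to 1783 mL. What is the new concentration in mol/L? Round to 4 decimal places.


Dilution: M1*V1 = M2*V2, solve for M2.
M2 = M1*V1 / V2
M2 = 6.18 * 132 / 1783
M2 = 815.76 / 1783
M2 = 0.45752103 mol/L, rounded to 4 dp:

0.4575 mol/L


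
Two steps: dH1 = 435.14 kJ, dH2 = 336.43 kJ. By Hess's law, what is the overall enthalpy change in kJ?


Hess's law: enthalpy is a state function, so add the step enthalpies.
dH_total = dH1 + dH2 = 435.14 + (336.43)
dH_total = 771.57 kJ:

771.57 kJ


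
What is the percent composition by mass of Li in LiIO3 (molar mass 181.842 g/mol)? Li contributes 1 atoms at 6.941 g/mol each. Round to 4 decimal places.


pct = 100 * (n_elem * M_elem) / M_total
mass_contribution = 1 * 6.941 = 6.941 g/mol
pct = 100 * 6.941 / 181.842
pct = 3.81704997 %, rounded to 4 dp:

3.8170 %


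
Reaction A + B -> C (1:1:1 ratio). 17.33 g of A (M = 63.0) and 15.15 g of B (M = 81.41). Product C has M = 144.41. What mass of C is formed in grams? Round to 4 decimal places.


Find moles of each reactant; the smaller value is the limiting reagent in a 1:1:1 reaction, so moles_C equals moles of the limiter.
n_A = mass_A / M_A = 17.33 / 63.0 = 0.275079 mol
n_B = mass_B / M_B = 15.15 / 81.41 = 0.186095 mol
Limiting reagent: B (smaller), n_limiting = 0.186095 mol
mass_C = n_limiting * M_C = 0.186095 * 144.41
mass_C = 26.87397895 g, rounded to 4 dp:

26.8740 g


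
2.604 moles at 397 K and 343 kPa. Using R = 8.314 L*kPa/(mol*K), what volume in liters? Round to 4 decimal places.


PV = nRT, solve for V = nRT / P.
nRT = 2.604 * 8.314 * 397 = 8594.9134
V = 8594.9134 / 343
V = 25.05805656 L, rounded to 4 dp:

25.0581 L


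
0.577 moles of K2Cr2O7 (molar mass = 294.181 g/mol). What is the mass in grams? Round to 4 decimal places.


mass = n * M
mass = 0.577 * 294.181
mass = 169.742437 g, rounded to 4 dp:

169.7424 g


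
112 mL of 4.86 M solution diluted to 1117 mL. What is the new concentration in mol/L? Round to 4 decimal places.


Dilution: M1*V1 = M2*V2, solve for M2.
M2 = M1*V1 / V2
M2 = 4.86 * 112 / 1117
M2 = 544.32 / 1117
M2 = 0.48730528 mol/L, rounded to 4 dp:

0.4873 mol/L


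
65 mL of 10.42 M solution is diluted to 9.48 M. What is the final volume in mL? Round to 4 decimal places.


Dilution: M1*V1 = M2*V2, solve for V2.
V2 = M1*V1 / M2
V2 = 10.42 * 65 / 9.48
V2 = 677.3 / 9.48
V2 = 71.44514768 mL, rounded to 4 dp:

71.4451 mL


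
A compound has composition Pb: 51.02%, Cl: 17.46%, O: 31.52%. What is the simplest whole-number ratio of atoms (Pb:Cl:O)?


Assume 100 g of compound, divide each mass% by atomic mass to get moles, then normalize by the smallest to get a raw atom ratio.
Moles per 100 g: Pb: 51.02/207.2 = 0.2462, Cl: 17.46/35.453 = 0.4925, O: 31.52/15.999 = 1.9701
Raw ratio (divide by min = 0.2462): Pb: 1.0, Cl: 2.0, O: 8.001
Multiply by 1 to clear fractions: Pb: 1.0 ~= 1, Cl: 2.0 ~= 2, O: 8.001 ~= 8
Reduce by GCD to get the simplest whole-number ratio:

1:2:8


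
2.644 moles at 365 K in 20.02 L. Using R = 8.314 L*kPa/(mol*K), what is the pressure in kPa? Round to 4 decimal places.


PV = nRT, solve for P = nRT / V.
nRT = 2.644 * 8.314 * 365 = 8023.5088
P = 8023.5088 / 20.02
P = 400.77466533 kPa, rounded to 4 dp:

400.7747 kPa


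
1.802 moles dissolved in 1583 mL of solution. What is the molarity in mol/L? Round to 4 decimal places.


Convert volume to liters: V_L = V_mL / 1000.
V_L = 1583 / 1000 = 1.583 L
M = n / V_L = 1.802 / 1.583
M = 1.13834491 mol/L, rounded to 4 dp:

1.1383 mol/L


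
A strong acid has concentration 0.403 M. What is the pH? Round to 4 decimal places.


A strong acid dissociates completely, so [H+] equals the given concentration.
pH = -log10([H+]) = -log10(0.403)
pH = 0.39469495, rounded to 4 dp:

0.3947


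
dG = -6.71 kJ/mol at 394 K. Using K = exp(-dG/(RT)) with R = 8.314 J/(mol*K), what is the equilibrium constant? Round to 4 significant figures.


dG is in kJ/mol; multiply by 1000 to match R in J/(mol*K).
RT = 8.314 * 394 = 3275.716 J/mol
exponent = -dG*1000 / (RT) = -(-6.71*1000) / 3275.716 = 2.04840713
K = exp(2.04840713)
K = 7.7555377, rounded to 4 significant figures:

7.756


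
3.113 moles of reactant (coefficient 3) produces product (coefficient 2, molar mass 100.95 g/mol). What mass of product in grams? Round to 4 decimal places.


Use the coefficient ratio to convert reactant moles to product moles, then multiply by the product's molar mass.
moles_P = moles_R * (coeff_P / coeff_R) = 3.113 * (2/3) = 2.075333
mass_P = moles_P * M_P = 2.075333 * 100.95
mass_P = 209.50486635 g, rounded to 4 dp:

209.5049 g


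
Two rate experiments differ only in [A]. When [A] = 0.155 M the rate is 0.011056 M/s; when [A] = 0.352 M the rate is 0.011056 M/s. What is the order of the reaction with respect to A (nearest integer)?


Rate is proportional to [A]^n, so rate2/rate1 = ([A]2/[A]1)^n. Take logs to solve for n.
rate2/rate1 = 0.011056 / 0.011056 = 1.0
[A]2/[A]1 = 0.352 / 0.155 = 2.271
n = ln(1.0) / ln(2.271) = 0.0
Nearest integer order:

0


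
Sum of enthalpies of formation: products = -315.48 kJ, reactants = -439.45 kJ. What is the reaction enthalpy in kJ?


dH_rxn = sum(dH_f products) - sum(dH_f reactants)
dH_rxn = -315.48 - (-439.45)
dH_rxn = 123.97 kJ:

123.97 kJ


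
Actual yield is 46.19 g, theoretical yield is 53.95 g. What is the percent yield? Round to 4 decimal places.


% yield = 100 * actual / theoretical
% yield = 100 * 46.19 / 53.95
% yield = 85.6163114 %, rounded to 4 dp:

85.6163 %


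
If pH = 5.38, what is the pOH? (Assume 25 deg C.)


At 25 deg C, pH + pOH = 14.
pOH = 14 - pH = 14 - 5.38
pOH = 8.62:

8.62


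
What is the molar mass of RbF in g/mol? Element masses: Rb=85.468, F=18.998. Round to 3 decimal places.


M = sum(count * atomic_mass) over atoms.
M = 1*85.468 + 1*18.998
M = 85.468 + 18.998
M = 104.466 g/mol, rounded to 3 dp:

104.466 g/mol


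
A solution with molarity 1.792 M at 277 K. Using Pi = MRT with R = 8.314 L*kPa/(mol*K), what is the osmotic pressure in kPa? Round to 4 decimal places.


Osmotic pressure (van't Hoff): Pi = M*R*T.
RT = 8.314 * 277 = 2302.978
Pi = 1.792 * 2302.978
Pi = 4126.936576 kPa, rounded to 4 dp:

4126.9366 kPa


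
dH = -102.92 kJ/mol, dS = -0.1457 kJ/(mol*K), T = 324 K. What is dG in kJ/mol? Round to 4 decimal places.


Gibbs: dG = dH - T*dS (consistent units, dS already in kJ/(mol*K)).
T*dS = 324 * -0.1457 = -47.2068
dG = -102.92 - (-47.2068)
dG = -55.7132 kJ/mol, rounded to 4 dp:

-55.7132 kJ/mol


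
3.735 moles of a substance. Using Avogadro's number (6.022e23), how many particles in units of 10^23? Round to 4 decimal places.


N = n * NA, then divide by 1e23 for the requested units.
N / 1e23 = n * 6.022
N / 1e23 = 3.735 * 6.022
N / 1e23 = 22.49217, rounded to 4 dp:

22.4922


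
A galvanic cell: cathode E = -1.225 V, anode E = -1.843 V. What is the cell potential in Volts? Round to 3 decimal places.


Standard cell potential: E_cell = E_cathode - E_anode.
E_cell = -1.225 - (-1.843)
E_cell = 0.618 V, rounded to 3 dp:

0.618 V


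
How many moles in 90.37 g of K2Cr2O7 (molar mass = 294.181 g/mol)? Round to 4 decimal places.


n = mass / M
n = 90.37 / 294.181
n = 0.30719183 mol, rounded to 4 dp:

0.3072 mol


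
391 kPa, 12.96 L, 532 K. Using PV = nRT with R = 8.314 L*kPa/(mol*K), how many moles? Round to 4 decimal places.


PV = nRT, solve for n = PV / (RT).
PV = 391 * 12.96 = 5067.36
RT = 8.314 * 532 = 4423.048
n = 5067.36 / 4423.048
n = 1.14567149 mol, rounded to 4 dp:

1.1457 mol


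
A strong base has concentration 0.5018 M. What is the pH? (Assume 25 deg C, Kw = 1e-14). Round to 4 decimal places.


A strong base dissociates completely, so [OH-] equals the given concentration.
pOH = -log10([OH-]) = -log10(0.5018) = 0.299469
pH = 14 - pOH = 14 - 0.299469
pH = 13.700531, rounded to 4 dp:

13.7005


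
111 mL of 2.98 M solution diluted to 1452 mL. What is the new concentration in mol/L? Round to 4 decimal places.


Dilution: M1*V1 = M2*V2, solve for M2.
M2 = M1*V1 / V2
M2 = 2.98 * 111 / 1452
M2 = 330.78 / 1452
M2 = 0.22780992 mol/L, rounded to 4 dp:

0.2278 mol/L


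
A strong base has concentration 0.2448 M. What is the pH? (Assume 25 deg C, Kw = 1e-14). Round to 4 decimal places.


A strong base dissociates completely, so [OH-] equals the given concentration.
pOH = -log10([OH-]) = -log10(0.2448) = 0.611189
pH = 14 - pOH = 14 - 0.611189
pH = 13.388811, rounded to 4 dp:

13.3888


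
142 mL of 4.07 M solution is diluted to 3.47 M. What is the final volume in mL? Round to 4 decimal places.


Dilution: M1*V1 = M2*V2, solve for V2.
V2 = M1*V1 / M2
V2 = 4.07 * 142 / 3.47
V2 = 577.94 / 3.47
V2 = 166.55331412 mL, rounded to 4 dp:

166.5533 mL


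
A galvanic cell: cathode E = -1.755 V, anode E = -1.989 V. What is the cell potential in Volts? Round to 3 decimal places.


Standard cell potential: E_cell = E_cathode - E_anode.
E_cell = -1.755 - (-1.989)
E_cell = 0.234 V, rounded to 3 dp:

0.234 V


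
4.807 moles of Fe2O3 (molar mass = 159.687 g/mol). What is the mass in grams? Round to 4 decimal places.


mass = n * M
mass = 4.807 * 159.687
mass = 767.615409 g, rounded to 4 dp:

767.6154 g


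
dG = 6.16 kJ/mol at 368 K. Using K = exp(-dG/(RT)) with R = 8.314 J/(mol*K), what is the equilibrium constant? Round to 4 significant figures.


dG is in kJ/mol; multiply by 1000 to match R in J/(mol*K).
RT = 8.314 * 368 = 3059.552 J/mol
exponent = -dG*1000 / (RT) = -(6.16*1000) / 3059.552 = -2.01336666
K = exp(-2.01336666)
K = 0.13353834, rounded to 4 significant figures:

0.1335


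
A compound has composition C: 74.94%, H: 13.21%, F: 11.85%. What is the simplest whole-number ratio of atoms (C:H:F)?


Assume 100 g of compound, divide each mass% by atomic mass to get moles, then normalize by the smallest to get a raw atom ratio.
Moles per 100 g: C: 74.94/12.011 = 6.2393, H: 13.21/1.008 = 13.1052, F: 11.85/18.998 = 0.6237
Raw ratio (divide by min = 0.6237): C: 10.003, H: 21.01, F: 1.0
Multiply by 1 to clear fractions: C: 10.003 ~= 10, H: 21.01 ~= 21, F: 1.0 ~= 1
Reduce by GCD to get the simplest whole-number ratio:

10:21:1


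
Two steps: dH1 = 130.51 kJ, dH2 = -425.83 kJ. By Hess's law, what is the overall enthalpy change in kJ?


Hess's law: enthalpy is a state function, so add the step enthalpies.
dH_total = dH1 + dH2 = 130.51 + (-425.83)
dH_total = -295.32 kJ:

-295.32 kJ


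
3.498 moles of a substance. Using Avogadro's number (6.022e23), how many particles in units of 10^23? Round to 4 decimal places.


N = n * NA, then divide by 1e23 for the requested units.
N / 1e23 = n * 6.022
N / 1e23 = 3.498 * 6.022
N / 1e23 = 21.064956, rounded to 4 dp:

21.0650


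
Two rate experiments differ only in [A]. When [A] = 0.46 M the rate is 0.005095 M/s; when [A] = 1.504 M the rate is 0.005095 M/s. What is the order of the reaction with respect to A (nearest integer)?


Rate is proportional to [A]^n, so rate2/rate1 = ([A]2/[A]1)^n. Take logs to solve for n.
rate2/rate1 = 0.005095 / 0.005095 = 1.0
[A]2/[A]1 = 1.504 / 0.46 = 3.2696
n = ln(1.0) / ln(3.2696) = 0.0
Nearest integer order:

0


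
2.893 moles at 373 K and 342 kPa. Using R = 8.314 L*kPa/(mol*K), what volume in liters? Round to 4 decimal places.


PV = nRT, solve for V = nRT / P.
nRT = 2.893 * 8.314 * 373 = 8971.5459
V = 8971.5459 / 342
V = 26.23259035 L, rounded to 4 dp:

26.2326 L


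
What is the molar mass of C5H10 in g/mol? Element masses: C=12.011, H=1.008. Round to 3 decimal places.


M = sum(count * atomic_mass) over atoms.
M = 5*12.011 + 10*1.008
M = 60.055 + 10.08
M = 70.135 g/mol, rounded to 3 dp:

70.135 g/mol


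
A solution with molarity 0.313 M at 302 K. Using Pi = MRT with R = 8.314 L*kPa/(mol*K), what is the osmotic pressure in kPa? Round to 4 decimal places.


Osmotic pressure (van't Hoff): Pi = M*R*T.
RT = 8.314 * 302 = 2510.828
Pi = 0.313 * 2510.828
Pi = 785.889164 kPa, rounded to 4 dp:

785.8892 kPa


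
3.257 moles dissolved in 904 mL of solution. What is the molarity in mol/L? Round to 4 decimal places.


Convert volume to liters: V_L = V_mL / 1000.
V_L = 904 / 1000 = 0.904 L
M = n / V_L = 3.257 / 0.904
M = 3.60287611 mol/L, rounded to 4 dp:

3.6029 mol/L
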